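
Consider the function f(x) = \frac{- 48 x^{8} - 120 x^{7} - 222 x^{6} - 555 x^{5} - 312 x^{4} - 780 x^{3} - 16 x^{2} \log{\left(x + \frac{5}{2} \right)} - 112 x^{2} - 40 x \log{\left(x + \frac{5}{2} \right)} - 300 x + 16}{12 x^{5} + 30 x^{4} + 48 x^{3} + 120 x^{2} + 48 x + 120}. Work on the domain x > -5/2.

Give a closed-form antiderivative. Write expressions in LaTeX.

An antiderivative is F(x) = - x^{4} - \frac{5 x^{2}}{4} + \frac{2 \log{\left(x + \frac{5}{2} \right)}}{3 \left(x^{2} + 2\right)}.

An antiderivative F(x) passes only if d/dx[F] lands on f(x) exactly.
Check: d/dx[- x^{4} - \frac{5 x^{2}}{4} + \frac{2 \log{\left(x + \frac{5}{2} \right)}}{3 \left(x^{2} + 2\right)}] = \frac{- 48 x^{8} - 120 x^{7} - 222 x^{6} - 555 x^{5} - 312 x^{4} - 780 x^{3} - 16 x^{2} \log{\left(x + \frac{5}{2} \right)} - 112 x^{2} - 40 x \log{\left(x + \frac{5}{2} \right)} - 300 x + 16}{12 x^{5} + 30 x^{4} + 48 x^{3} + 120 x^{2} + 48 x + 120} = f(x).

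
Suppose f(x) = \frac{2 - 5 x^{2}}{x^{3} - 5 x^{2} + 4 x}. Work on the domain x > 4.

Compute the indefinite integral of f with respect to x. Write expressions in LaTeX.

Factor the denominator (x \left(x - 4\right) \left(x - 1\right)) and decompose: f = \frac{1}{x - 1} - \frac{13}{2 \left(x - 4\right)} + \frac{1}{2 x}; each piece integrates to a log, atan, or power term.
Check: d/dx[\frac{\log{\left(x \right)}}{2} - \frac{13 \log{\left(x - 4 \right)}}{2} + \log{\left(x - 1 \right)}] = \frac{2 - 5 x^{2}}{x^{3} - 5 x^{2} + 4 x} = f(x).

F(x) = \frac{\log{\left(x \right)}}{2} - \frac{13 \log{\left(x - 4 \right)}}{2} + \log{\left(x - 1 \right)} + C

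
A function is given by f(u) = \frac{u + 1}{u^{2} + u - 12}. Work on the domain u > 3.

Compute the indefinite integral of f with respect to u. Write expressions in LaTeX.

Factor the denominator (\left(u - 3\right) \left(u + 4\right)) and decompose: f = \frac{3}{7 \left(u + 4\right)} + \frac{4}{7 \left(u - 3\right)}; each piece integrates to a log, atan, or power term.
Check: d/du[\frac{4 \log{\left(u - 3 \right)}}{7} + \frac{3 \log{\left(u + 4 \right)}}{7}] = \frac{u + 1}{u^{2} + u - 12} = f(u).

F(u) = \frac{4 \log{\left(u - 3 \right)}}{7} + \frac{3 \log{\left(u + 4 \right)}}{7} + C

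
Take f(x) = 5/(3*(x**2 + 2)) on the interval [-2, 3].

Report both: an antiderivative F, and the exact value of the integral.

Antiderivative: F(x) = 5*sqrt(2)*atan(sqrt(2)*x/2)/6; value = 5*sqrt(2)*atan(sqrt(2))/6 + 5*sqrt(2)*atan(3*sqrt(2)/2)/6

An antiderivative F(x) passes only if d/dx[F] lands on f(x) exactly.
F(x) = 5*sqrt(2)*atan(sqrt(2)*x/2)/6 is an antiderivative of f.
Check: d/dx[5*sqrt(2)*atan(sqrt(2)*x/2)/6] = 5/(3*x**2 + 6), which equals f(x).
F(3) = 5*sqrt(2)*atan(3*sqrt(2)/2)/6; F(-2) = -5*sqrt(2)*atan(sqrt(2))/6.
Integral = F(3) - F(-2) = 5*sqrt(2)*atan(sqrt(2))/6 + 5*sqrt(2)*atan(3*sqrt(2)/2)/6.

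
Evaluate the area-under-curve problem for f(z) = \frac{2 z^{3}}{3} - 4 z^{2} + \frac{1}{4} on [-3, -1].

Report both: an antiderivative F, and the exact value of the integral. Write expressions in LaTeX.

Integrate term by term and add the pieces.
F(z) = \frac{z^{4}}{6} - \frac{4 z^{3}}{3} + \frac{z}{4} is an antiderivative of f.
Check: d/dz[\frac{z^{4}}{6} - \frac{4 z^{3}}{3} + \frac{z}{4}] = \frac{2 z^{3}}{3} - 4 z^{2} + \frac{1}{4} = f(z).
F(-1) = \frac{5}{4}; F(-3) = \frac{195}{4}.
Integral = F(-1) - F(-3) = - \frac{95}{2}.

Antiderivative: F(z) = \frac{z^{4}}{6} - \frac{4 z^{3}}{3} + \frac{z}{4}; value = - \frac{95}{2}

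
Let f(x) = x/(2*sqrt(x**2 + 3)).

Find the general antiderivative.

f matches the chain-rule pattern g'(h)*h' with inner function h(x) = x**2 + 3; substituting u = h(x) collapses the integral.
Check: d/dx[sqrt(x**2 + 3)/2] = x/(2*sqrt(x**2 + 3)) = f(x).

F(x) = sqrt(x**2 + 3)/2 + C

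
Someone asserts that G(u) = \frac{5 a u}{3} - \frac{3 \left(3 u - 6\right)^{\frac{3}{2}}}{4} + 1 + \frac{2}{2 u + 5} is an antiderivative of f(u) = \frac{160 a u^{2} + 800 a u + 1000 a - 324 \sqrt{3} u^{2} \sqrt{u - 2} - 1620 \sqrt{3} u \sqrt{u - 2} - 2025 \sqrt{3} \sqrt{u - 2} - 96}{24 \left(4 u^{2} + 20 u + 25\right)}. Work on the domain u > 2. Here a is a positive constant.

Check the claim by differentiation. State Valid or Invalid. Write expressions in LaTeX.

Valid: G'(u) = f(u).

d/du[G] = \frac{160 a u^{2} + 800 a u + 1000 a - 324 \sqrt{3} u^{2} \sqrt{u - 2} - 1620 \sqrt{3} u \sqrt{u - 2} - 2025 \sqrt{3} \sqrt{u - 2} - 96}{96 u^{2} + 480 u + 600}
This equals f(u) exactly, so the claim holds.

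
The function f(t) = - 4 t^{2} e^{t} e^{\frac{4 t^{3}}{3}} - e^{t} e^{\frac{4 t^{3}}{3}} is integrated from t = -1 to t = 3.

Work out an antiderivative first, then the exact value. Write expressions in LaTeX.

Antiderivative: F(t) = - e^{t} e^{\frac{4 t^{3}}{3}}; value = - e^{39} + e^{- \frac{7}{3}}

f matches the chain-rule pattern g'(h)*h' with inner function h(t) = \frac{4 t^{3}}{3} + t; substituting u = h(t) collapses the integral.
F(t) = - e^{t} e^{\frac{4 t^{3}}{3}} is an antiderivative of f.
Check: d/dt[- e^{t} e^{\frac{4 t^{3}}{3}}] = - 4 t^{2} e^{t} e^{\frac{4 t^{3}}{3}} - e^{t} e^{\frac{4 t^{3}}{3}} = f(t).
F(3) = - e^{39}; F(-1) = - \frac{1}{e^{\frac{7}{3}}}.
Integral = F(3) - F(-1) = - e^{39} + e^{- \frac{7}{3}}.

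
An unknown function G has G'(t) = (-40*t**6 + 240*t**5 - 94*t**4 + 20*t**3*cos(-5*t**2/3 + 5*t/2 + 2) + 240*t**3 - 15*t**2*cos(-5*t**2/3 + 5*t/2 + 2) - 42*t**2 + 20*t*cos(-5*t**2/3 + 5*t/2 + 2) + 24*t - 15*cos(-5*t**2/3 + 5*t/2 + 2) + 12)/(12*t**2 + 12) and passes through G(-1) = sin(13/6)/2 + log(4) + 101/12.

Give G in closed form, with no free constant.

Any candidate G(t) must reproduce the stated G'(t) exactly.
A general antiderivative is -2*t**5/3 + 5*t**4 - 3*t**3/2 + t + log(2*t**2 + 2) - sin(-5*t**2/3 + 5*t/2 + 2)/2 + 5/4 + C.
The condition gives C = sin(13/6)/2 + log(4) + 101/12 - (sin(13/6)/2 + log(4) + 89/12) = 1.
So G(t) = -2*t**5/3 + 5*t**4 - 3*t**3/2 + t + log(2*t**2 + 2) - sin(-5*t**2/3 + 5*t/2 + 2)/2 + 9/4.
Check: d/dt[-2*t**5/3 + 5*t**4 - 3*t**3/2 + t + log(2*t**2 + 2) - sin(-5*t**2/3 + 5*t/2 + 2)/2 + 9/4] = (-40*t**6 + 240*t**5 - 94*t**4 + 20*t**3*cos(-5*t**2/3 + 5*t/2 + 2) + 240*t**3 - 15*t**2*cos(-5*t**2/3 + 5*t/2 + 2) - 42*t**2 + 20*t*cos(-5*t**2/3 + 5*t/2 + 2) + 24*t - 15*cos(-5*t**2/3 + 5*t/2 + 2) + 12)/(12*t**2 + 12) = G'(t).

G(t) = -2*t**5/3 + 5*t**4 - 3*t**3/2 + t + log(2*t**2 + 2) - sin(-5*t**2/3 + 5*t/2 + 2)/2 + 9/4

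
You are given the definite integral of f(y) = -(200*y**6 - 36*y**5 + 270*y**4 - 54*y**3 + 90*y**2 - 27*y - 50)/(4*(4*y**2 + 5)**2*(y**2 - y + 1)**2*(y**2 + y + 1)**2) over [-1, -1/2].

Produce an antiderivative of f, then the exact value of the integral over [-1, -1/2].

Antiderivative: F(y) = (20*y - 3)/(8*(4*y**2 + 5)*(y**2 - y + 1)*(y**2 + y + 1)); value = -151/1512

A candidate is checked by its d/dy: the result must match f(y).
F(y) = (20*y - 3)/(8*(4*y**2 + 5)*(y**2 - y + 1)*(y**2 + y + 1)) is an antiderivative of f.
Check: d/dy[(20*y - 3)/(8*(4*y**2 + 5)*(y**2 - y + 1)*(y**2 + y + 1))] = (-200*y**6 + 36*y**5 - 270*y**4 + 54*y**3 - 90*y**2 + 27*y + 50)/(64*y**12 + 288*y**10 + 612*y**8 + 808*y**6 + 684*y**4 + 360*y**2 + 100), which equals f(y).
F(-1/2) = -13/63; F(-1) = -23/216.
Integral = F(-1/2) - F(-1) = -151/1512.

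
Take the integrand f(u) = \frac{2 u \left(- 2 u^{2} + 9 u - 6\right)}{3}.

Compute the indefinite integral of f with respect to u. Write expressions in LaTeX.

F(u) = - \frac{u^{2} \left(u^{2} - 6 u + 6\right)}{3} + C

Check any antiderivative F(u) by computing F'(u) and comparing it with f(u).
Check: d/du[- \frac{u^{2} \left(u^{2} - 6 u + 6\right)}{3}] = - \frac{4 u^{3}}{3} + 6 u^{2} - 4 u, which equals f(u).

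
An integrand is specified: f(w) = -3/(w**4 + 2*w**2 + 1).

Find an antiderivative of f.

An antiderivative is F(w) = -3*w/(2*w**2 + 2) - 3*atan(w)/2.

Recover f(w) by differentiating a candidate F(w); any mismatch rules it out.
Check: d/dw[-3*w/(2*w**2 + 2) - 3*atan(w)/2] = -3/(w**4 + 2*w**2 + 1) = f(w).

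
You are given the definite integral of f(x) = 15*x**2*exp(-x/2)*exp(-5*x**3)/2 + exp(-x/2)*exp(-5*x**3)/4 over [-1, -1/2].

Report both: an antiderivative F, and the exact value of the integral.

Antiderivative: F(x) = -exp(-x/2)*exp(-5*x**3)/2; value = -exp(7/8)/2 + exp(11/2)/2

f matches the chain-rule pattern g'(h)*h' with inner function h(x) = -5*x**3 - x/2; substituting u = h(x) collapses the integral.
F(x) = -exp(-x/2)*exp(-5*x**3)/2 is an antiderivative of f.
Check: d/dx[-exp(-x/2)*exp(-5*x**3)/2] = (30*x**2 + 1)*exp(-x/2)*exp(-5*x**3)/4, which equals f(x).
F(-1/2) = -exp(7/8)/2; F(-1) = -exp(11/2)/2.
Integral = F(-1/2) - F(-1) = -exp(7/8)/2 + exp(11/2)/2.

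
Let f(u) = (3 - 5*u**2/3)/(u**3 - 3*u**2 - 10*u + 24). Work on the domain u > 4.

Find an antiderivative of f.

The denominator factors as 3*(u - 4)*(u - 2)*(u + 3); partial fractions split f into directly integrable pieces: -12/(35*(u + 3)) + 11/(30*(u - 2)) - 71/(42*(u - 4)).
Check: d/du[-71*log(u - 4)/42 + 11*log(u - 2)/30 - 12*log(u + 3)/35] = (9 - 5*u**2)/(3*u**3 - 9*u**2 - 30*u + 72), which equals f(u).

An antiderivative is F(u) = -71*log(u - 4)/42 + 11*log(u - 2)/30 - 12*log(u + 3)/35.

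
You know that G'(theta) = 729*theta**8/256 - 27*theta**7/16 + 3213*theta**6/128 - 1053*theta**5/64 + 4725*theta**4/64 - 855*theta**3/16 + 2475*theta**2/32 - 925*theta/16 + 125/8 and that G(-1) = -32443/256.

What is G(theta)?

G(theta) = (3*theta**2/4 + 5/2)**3*(3*theta**3/4 - theta**2/2 + theta - 3/2) + 2

G'(theta) has the shape u'v + uv' for u = (3*theta**2/4 + 5/2)**3 and v = 3*theta**3/4 - theta**2/2 + theta - 3/2 — it is the derivative of the product u*v.
A general antiderivative is (3*theta**2/4 + 5/2)**3*(3*theta**3/4 - theta**2/2 + theta - 3/2) + C.
The condition gives C = -32443/256 - (-32955/256) = 2.
So G(theta) = (3*theta**2/4 + 5/2)**3*(3*theta**3/4 - theta**2/2 + theta - 3/2) + 2.
Check: d/dtheta[(3*theta**2/4 + 5/2)**3*(3*theta**3/4 - theta**2/2 + theta - 3/2) + 2] = 729*theta**8/256 - 27*theta**7/16 + 3213*theta**6/128 - 1053*theta**5/64 + 4725*theta**4/64 - 855*theta**3/16 + 2475*theta**2/32 - 925*theta/16 + 125/8 = G'(theta).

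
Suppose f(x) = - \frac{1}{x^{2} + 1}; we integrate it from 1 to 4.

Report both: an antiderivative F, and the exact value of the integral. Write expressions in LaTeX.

Any candidate F(x) must reproduce f(x) exactly when differentiated.
F(x) = - \operatorname{atan}{\left(x \right)} is an antiderivative of f.
Check: d/dx[- \operatorname{atan}{\left(x \right)}] = - \frac{1}{x^{2} + 1} = f(x).
F(4) = - \operatorname{atan}{\left(4 \right)}; F(1) = - \frac{\pi}{4}.
Integral = F(4) - F(1) = - \operatorname{atan}{\left(4 \right)} + \frac{\pi}{4}.

Antiderivative: F(x) = - \operatorname{atan}{\left(x \right)}; value = - \operatorname{atan}{\left(4 \right)} + \frac{\pi}{4}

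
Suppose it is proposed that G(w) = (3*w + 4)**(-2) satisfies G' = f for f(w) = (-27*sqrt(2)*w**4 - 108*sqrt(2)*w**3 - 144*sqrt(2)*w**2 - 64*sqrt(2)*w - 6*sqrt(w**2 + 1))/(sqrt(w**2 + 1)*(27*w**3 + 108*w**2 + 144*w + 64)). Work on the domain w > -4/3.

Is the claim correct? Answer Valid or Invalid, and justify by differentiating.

d/dw[G] = -6/(27*w**3 + 108*w**2 + 144*w + 64)
d/dw[G] - f(w) = sqrt(2)*w/sqrt(w**2 + 1) != 0.

Invalid: d/dw[G] - f = sqrt(2)*w/sqrt(w**2 + 1), which is not 0.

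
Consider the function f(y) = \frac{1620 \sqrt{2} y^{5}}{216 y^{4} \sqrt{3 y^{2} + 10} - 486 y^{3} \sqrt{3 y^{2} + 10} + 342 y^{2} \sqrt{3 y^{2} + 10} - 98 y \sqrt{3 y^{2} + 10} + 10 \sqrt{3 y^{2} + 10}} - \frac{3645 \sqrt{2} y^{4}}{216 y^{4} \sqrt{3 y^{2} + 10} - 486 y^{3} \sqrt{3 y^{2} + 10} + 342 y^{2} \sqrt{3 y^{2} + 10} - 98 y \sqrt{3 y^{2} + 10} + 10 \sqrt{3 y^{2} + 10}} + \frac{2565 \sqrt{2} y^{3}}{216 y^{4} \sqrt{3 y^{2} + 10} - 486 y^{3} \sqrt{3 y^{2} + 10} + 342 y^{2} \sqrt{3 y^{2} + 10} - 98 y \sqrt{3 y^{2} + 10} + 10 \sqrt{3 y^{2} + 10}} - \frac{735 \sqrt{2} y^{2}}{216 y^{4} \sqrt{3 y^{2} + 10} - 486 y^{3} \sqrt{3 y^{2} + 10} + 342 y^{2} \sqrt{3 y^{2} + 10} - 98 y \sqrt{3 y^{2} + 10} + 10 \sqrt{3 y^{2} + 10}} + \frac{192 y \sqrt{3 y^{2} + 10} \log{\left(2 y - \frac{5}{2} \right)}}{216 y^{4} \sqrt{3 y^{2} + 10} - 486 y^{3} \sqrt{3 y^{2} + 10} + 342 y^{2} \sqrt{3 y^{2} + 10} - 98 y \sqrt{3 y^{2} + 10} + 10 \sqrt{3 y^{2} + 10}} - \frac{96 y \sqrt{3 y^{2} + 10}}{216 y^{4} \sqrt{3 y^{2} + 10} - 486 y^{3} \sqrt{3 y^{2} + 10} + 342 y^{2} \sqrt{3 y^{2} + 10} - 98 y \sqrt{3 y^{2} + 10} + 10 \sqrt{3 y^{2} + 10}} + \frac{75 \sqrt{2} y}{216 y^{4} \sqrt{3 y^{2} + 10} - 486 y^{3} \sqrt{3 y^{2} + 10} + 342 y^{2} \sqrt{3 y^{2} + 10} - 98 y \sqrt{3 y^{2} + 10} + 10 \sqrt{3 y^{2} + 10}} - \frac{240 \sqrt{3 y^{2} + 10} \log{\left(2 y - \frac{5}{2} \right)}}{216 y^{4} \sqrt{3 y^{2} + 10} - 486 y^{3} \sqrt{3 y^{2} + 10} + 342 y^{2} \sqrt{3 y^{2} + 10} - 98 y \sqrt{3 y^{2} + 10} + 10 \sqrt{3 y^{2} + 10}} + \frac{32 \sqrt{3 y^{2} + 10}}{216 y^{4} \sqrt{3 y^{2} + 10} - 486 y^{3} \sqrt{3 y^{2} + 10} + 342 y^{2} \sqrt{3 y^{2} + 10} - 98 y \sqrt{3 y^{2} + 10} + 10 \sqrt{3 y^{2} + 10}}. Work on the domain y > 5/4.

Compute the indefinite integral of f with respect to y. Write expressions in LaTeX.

F(y) = \frac{45 y^{2} \sqrt{3 y^{2} + 10} - 30 y \sqrt{3 y^{2} + 10} + 5 \sqrt{3 y^{2} + 10} - 4 \sqrt{2} \log{\left(2 y - \frac{5}{2} \right)}}{9 \sqrt{2} y^{2} - 6 \sqrt{2} y + \sqrt{2}} + C

Integrate term by term and add the pieces.
Check: d/dy[\frac{45 y^{2} \sqrt{3 y^{2} + 10} - 30 y \sqrt{3 y^{2} + 10} + 5 \sqrt{3 y^{2} + 10} - 4 \sqrt{2} \log{\left(2 y - \frac{5}{2} \right)}}{9 \sqrt{2} y^{2} - 6 \sqrt{2} y + \sqrt{2}}] = \frac{1620 \sqrt{2} y^{5} - 3645 \sqrt{2} y^{4} + 2565 \sqrt{2} y^{3} - 735 \sqrt{2} y^{2} + 192 y \sqrt{3 y^{2} + 10} \log{\left(2 y - \frac{5}{2} \right)} - 96 y \sqrt{3 y^{2} + 10} + 75 \sqrt{2} y - 240 \sqrt{3 y^{2} + 10} \log{\left(2 y - \frac{5}{2} \right)} + 32 \sqrt{3 y^{2} + 10}}{216 y^{4} \sqrt{3 y^{2} + 10} - 486 y^{3} \sqrt{3 y^{2} + 10} + 342 y^{2} \sqrt{3 y^{2} + 10} - 98 y \sqrt{3 y^{2} + 10} + 10 \sqrt{3 y^{2} + 10}}, which equals f(y).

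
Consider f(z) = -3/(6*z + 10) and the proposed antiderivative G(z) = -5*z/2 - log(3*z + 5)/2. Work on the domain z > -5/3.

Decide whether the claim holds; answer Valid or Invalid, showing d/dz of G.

d/dz[G] = (-15*z - 28)/(6*z + 10)
d/dz[G] - f(z) = -5/2 != 0.

Invalid: d/dz[G] - f = -5/2, which is not 0.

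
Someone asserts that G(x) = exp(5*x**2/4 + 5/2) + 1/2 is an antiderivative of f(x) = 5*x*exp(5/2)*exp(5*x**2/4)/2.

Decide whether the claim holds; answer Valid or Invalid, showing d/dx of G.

d/dx[G] = 5*x*exp(5/2)*exp(5*x**2/4)/2
This equals f(x) exactly, so the claim holds.

Valid - the claim checks out under differentiation.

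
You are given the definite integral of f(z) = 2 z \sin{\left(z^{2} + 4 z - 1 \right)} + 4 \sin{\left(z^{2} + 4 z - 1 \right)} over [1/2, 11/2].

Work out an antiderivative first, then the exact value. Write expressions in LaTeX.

The substitution u = z^{2} + 4 z - 1 works: f is exactly (dF/du)*(du/dz) for that inner function.
F(z) = - \cos{\left(z^{2} + 4 z - 1 \right)} is an antiderivative of f.
Check: d/dz[- \cos{\left(z^{2} + 4 z - 1 \right)}] = 2 z \sin{\left(z^{2} + 4 z - 1 \right)} + 4 \sin{\left(z^{2} + 4 z - 1 \right)} = f(z).
F(11/2) = - \cos{\left(\frac{205}{4} \right)}; F(1/2) = - \cos{\left(\frac{5}{4} \right)}.
Integral = F(11/2) - F(1/2) = - \cos{\left(\frac{205}{4} \right)} + \cos{\left(\frac{5}{4} \right)}.

Antiderivative: F(z) = - \cos{\left(z^{2} + 4 z - 1 \right)}; value = - \cos{\left(\frac{205}{4} \right)} + \cos{\left(\frac{5}{4} \right)}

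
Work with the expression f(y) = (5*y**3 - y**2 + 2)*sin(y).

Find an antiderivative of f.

An antiderivative is F(y) = -5*y**3*cos(y) + 15*y**2*sin(y) + y**2*cos(y) - 2*y*sin(y) + 30*y*cos(y) - 30*sin(y) - 4*cos(y).

A candidate is checked by its d/dy: the result must match f(y).
Check: d/dy[-5*y**3*cos(y) + 15*y**2*sin(y) + y**2*cos(y) - 2*y*sin(y) + 30*y*cos(y) - 30*sin(y) - 4*cos(y)] = 5*y**3*sin(y) - y**2*sin(y) + 2*sin(y), which equals f(y).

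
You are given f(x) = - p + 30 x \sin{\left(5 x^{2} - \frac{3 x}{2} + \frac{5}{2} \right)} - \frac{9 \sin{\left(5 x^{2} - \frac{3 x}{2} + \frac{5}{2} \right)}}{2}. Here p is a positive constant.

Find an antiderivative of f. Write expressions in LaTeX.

An antiderivative is F(x) = - p x - 3 \cos{\left(5 x^{2} - \frac{3 x}{2} + \frac{5}{2} \right)}.

The integrand splits into summands that can be handled one at a time.
Check: d/dx[- p x - 3 \cos{\left(5 x^{2} - \frac{3 x}{2} + \frac{5}{2} \right)}] = - p + 30 x \sin{\left(5 x^{2} - \frac{3 x}{2} + \frac{5}{2} \right)} - \frac{9 \sin{\left(5 x^{2} - \frac{3 x}{2} + \frac{5}{2} \right)}}{2} = f(x).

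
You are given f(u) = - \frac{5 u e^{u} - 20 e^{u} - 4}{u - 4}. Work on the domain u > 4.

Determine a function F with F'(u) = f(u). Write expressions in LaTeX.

Differentiate the proposed F(u) back; it has to land on f(u) exactly.
Check: d/du[- 5 e^{u} + 4 \log{\left(\frac{u}{2} - 2 \right)}] = \frac{- 5 u e^{u} + 20 e^{u} + 4}{u - 4}, which equals f(u).

An antiderivative is F(u) = - 5 e^{u} + 4 \log{\left(\frac{u}{2} - 2 \right)}.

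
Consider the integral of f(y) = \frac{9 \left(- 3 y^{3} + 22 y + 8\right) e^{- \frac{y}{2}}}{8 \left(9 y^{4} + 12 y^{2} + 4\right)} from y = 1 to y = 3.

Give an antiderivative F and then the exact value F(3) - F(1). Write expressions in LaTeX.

Antiderivative: F(y) = \frac{9 \left(y - 2\right) e^{- \frac{y}{2}}}{4 \left(3 y^{2} + 2\right)}; value = \frac{9}{116 e^{\frac{3}{2}}} + \frac{9}{20 e^{\frac{1}{2}}}

Any candidate F(y) must reproduce f(y) exactly when differentiated.
F(y) = \frac{9 \left(y - 2\right) e^{- \frac{y}{2}}}{4 \left(3 y^{2} + 2\right)} is an antiderivative of f.
Check: d/dy[\frac{9 \left(y - 2\right) e^{- \frac{y}{2}}}{4 \left(3 y^{2} + 2\right)}] = \frac{- 27 y^{3} + 198 y + 72}{72 y^{4} e^{\frac{y}{2}} + 96 y^{2} e^{\frac{y}{2}} + 32 e^{\frac{y}{2}}}, which equals f(y).
F(3) = \frac{9}{116 e^{\frac{3}{2}}}; F(1) = - \frac{9}{20 e^{\frac{1}{2}}}.
Integral = F(3) - F(1) = \frac{9}{116 e^{\frac{3}{2}}} + \frac{9}{20 e^{\frac{1}{2}}}.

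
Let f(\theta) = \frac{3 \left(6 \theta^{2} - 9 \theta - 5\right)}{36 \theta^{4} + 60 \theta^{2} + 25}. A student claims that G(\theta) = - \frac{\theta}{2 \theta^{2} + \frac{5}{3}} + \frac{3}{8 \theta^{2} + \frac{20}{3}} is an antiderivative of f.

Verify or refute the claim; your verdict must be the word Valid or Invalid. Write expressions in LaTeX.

Valid. The derivative of G reproduces f.

d/d\theta[G] = \frac{18 \theta^{2} - 27 \theta - 15}{36 \theta^{4} + 60 \theta^{2} + 25}
This equals f(\theta) exactly, so the claim holds.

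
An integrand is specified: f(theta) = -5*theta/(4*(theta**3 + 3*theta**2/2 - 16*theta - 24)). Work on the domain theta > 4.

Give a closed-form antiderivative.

An antiderivative is F(theta) = -5*log(theta - 4)/44 - 3*log(theta + 3/2)/22 + log(theta + 4)/4.

Factor the denominator (2*(theta - 4)*(theta + 4)*(2*theta + 3)) and decompose: f = -3/(11*(2*theta + 3)) + 1/(4*(theta + 4)) - 5/(44*(theta - 4)); each piece integrates to a log, atan, or power term.
Check: d/dtheta[-5*log(theta - 4)/44 - 3*log(theta + 3/2)/22 + log(theta + 4)/4] = -5*theta/(4*theta**3 + 6*theta**2 - 64*theta - 96), which equals f(theta).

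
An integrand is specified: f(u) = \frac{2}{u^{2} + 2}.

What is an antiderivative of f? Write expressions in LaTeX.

Any candidate F(u) must reproduce f(u) exactly when differentiated.
Check: d/du[\sqrt{2} \operatorname{atan}{\left(\frac{\sqrt{2} u}{2} \right)}] = \frac{2}{u^{2} + 2} = f(u).

An antiderivative is F(u) = \sqrt{2} \operatorname{atan}{\left(\frac{\sqrt{2} u}{2} \right)}.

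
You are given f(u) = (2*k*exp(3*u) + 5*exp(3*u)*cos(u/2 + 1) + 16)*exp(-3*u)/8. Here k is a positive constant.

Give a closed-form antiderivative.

Check any antiderivative F(u) by computing F'(u) and comparing it with f(u).
Check: d/du[(3*k*u*exp(3*u) + 15*exp(3*u)*sin(u/2 + 1) - 8)*exp(-3*u)/12] = (2*k*exp(3*u) + 5*exp(3*u)*cos(u/2 + 1) + 16)*exp(-3*u)/8 = f(u).

An antiderivative is F(u) = (3*k*u*exp(3*u) + 15*exp(3*u)*sin(u/2 + 1) - 8)*exp(-3*u)/12.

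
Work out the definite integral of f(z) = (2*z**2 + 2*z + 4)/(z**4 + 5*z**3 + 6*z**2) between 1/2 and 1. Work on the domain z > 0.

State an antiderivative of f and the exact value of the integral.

Factor the denominator (z**2*(z + 2)*(z + 3)) and decompose: f = -16/(9*(z + 3)) + 2/(z + 2) - 2/(9*z) + 2/(3*z**2); each piece integrates to a log, atan, or power term.
F(z) = -2*log(z)/9 + 2*log(z + 2) - 16*log(z + 3)/9 - 2/(3*z) is an antiderivative of f.
Check: d/dz[-2*log(z)/9 + 2*log(z + 2) - 16*log(z + 3)/9 - 2/(3*z)] = (2*z**2 + 2*z + 4)/(z**4 + 5*z**3 + 6*z**2) = f(z).
F(1) = -16*log(4)/9 - 2/3 + 2*log(3); F(1/2) = -16*log(7/2)/9 - 4/3 + 2*log(2)/9 + 2*log(5/2).
Integral = F(1) - F(1/2) = -16*log(4)/9 - 2*log(5/2) - 2*log(2)/9 + 2/3 + 2*log(3) + 16*log(7/2)/9.

Antiderivative: F(z) = -2*log(z)/9 + 2*log(z + 2) - 16*log(z + 3)/9 - 2/(3*z); value = -16*log(4)/9 - 2*log(5/2) - 2*log(2)/9 + 2/3 + 2*log(3) + 16*log(7/2)/9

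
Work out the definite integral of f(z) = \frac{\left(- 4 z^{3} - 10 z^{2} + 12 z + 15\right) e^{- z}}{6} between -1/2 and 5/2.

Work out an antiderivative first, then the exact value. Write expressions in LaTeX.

f has the shape u'v + uv' for u = \frac{2 z^{3}}{3} + \frac{11 z^{2}}{3} + \frac{16 z}{3} + \frac{17}{6} and v = e^{- z} — it is the derivative of the product u*v.
F(z) = \frac{2 z^{3} e^{- z}}{3} + \frac{11 z^{2} e^{- z}}{3} + \frac{16 z e^{- z}}{3} + \frac{17 e^{- z}}{6} is an antiderivative of f.
Check: d/dz[\frac{2 z^{3} e^{- z}}{3} + \frac{11 z^{2} e^{- z}}{3} + \frac{16 z e^{- z}}{3} + \frac{17 e^{- z}}{6}] = \frac{\left(- 4 z^{3} - 10 z^{2} + 12 z + 15\right) e^{- z}}{6} = f(z).
F(5/2) = \frac{99}{2 e^{\frac{5}{2}}}; F(-1/2) = e^{\frac{1}{2}}.
Integral = F(5/2) - F(-1/2) = - e^{\frac{1}{2}} + \frac{99}{2 e^{\frac{5}{2}}}.

Antiderivative: F(z) = \frac{2 z^{3} e^{- z}}{3} + \frac{11 z^{2} e^{- z}}{3} + \frac{16 z e^{- z}}{3} + \frac{17 e^{- z}}{6}; value = - e^{\frac{1}{2}} + \frac{99}{2 e^{\frac{5}{2}}}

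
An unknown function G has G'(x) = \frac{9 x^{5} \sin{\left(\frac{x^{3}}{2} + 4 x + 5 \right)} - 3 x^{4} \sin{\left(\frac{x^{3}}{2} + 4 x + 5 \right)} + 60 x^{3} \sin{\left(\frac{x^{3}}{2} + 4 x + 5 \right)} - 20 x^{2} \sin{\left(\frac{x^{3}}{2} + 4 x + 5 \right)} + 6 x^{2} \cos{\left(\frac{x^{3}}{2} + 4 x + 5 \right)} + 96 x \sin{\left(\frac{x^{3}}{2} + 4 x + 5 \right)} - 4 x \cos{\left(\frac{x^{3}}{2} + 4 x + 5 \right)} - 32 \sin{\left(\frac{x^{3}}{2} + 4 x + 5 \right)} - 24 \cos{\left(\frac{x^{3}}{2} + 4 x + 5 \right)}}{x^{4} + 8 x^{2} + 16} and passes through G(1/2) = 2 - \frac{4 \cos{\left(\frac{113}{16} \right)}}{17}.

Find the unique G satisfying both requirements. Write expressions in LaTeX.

Recover the given G'(x) by differentiating a candidate G(x); any mismatch rules it out.
A general antiderivative is \frac{2 \left(\frac{1}{2} - \frac{3 x}{2}\right) \cos{\left(\frac{x^{3}}{2} + 4 x + 5 \right)}}{\frac{x^{2}}{2} + 2} + C.
The condition gives C = 2 - \frac{4 \cos{\left(\frac{113}{16} \right)}}{17} - (- \frac{4 \cos{\left(\frac{113}{16} \right)}}{17}) = 2.
So G(x) = - \frac{3 x \cos{\left(\frac{x^{3}}{2} + 4 x + 5 \right)}}{\frac{x^{2}}{2} + 2} + 2 + \frac{\cos{\left(\frac{x^{3}}{2} + 4 x + 5 \right)}}{\frac{x^{2}}{2} + 2}.
Check: d/dx[- \frac{3 x \cos{\left(\frac{x^{3}}{2} + 4 x + 5 \right)}}{\frac{x^{2}}{2} + 2} + 2 + \frac{\cos{\left(\frac{x^{3}}{2} + 4 x + 5 \right)}}{\frac{x^{2}}{2} + 2}] = \frac{9 x^{5} \sin{\left(\frac{x^{3}}{2} + 4 x + 5 \right)} - 3 x^{4} \sin{\left(\frac{x^{3}}{2} + 4 x + 5 \right)} + 60 x^{3} \sin{\left(\frac{x^{3}}{2} + 4 x + 5 \right)} - 20 x^{2} \sin{\left(\frac{x^{3}}{2} + 4 x + 5 \right)} + 6 x^{2} \cos{\left(\frac{x^{3}}{2} + 4 x + 5 \right)} + 96 x \sin{\left(\frac{x^{3}}{2} + 4 x + 5 \right)} - 4 x \cos{\left(\frac{x^{3}}{2} + 4 x + 5 \right)} - 32 \sin{\left(\frac{x^{3}}{2} + 4 x + 5 \right)} - 24 \cos{\left(\frac{x^{3}}{2} + 4 x + 5 \right)}}{x^{4} + 8 x^{2} + 16} = G'(x).

G(x) = - \frac{3 x \cos{\left(\frac{x^{3}}{2} + 4 x + 5 \right)}}{\frac{x^{2}}{2} + 2} + 2 + \frac{\cos{\left(\frac{x^{3}}{2} + 4 x + 5 \right)}}{\frac{x^{2}}{2} + 2}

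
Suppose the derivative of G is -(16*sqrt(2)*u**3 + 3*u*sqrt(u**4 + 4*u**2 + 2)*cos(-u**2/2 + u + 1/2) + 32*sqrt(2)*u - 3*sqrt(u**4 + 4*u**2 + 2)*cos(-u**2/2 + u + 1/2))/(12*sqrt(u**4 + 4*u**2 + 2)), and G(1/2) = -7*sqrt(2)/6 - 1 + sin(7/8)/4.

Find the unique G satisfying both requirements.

G(u) = -4*sqrt(u**4/2 + 2*u**2 + 1)/3 + sin(-u**2/2 + u + 1/2)/4 - 1

The proposed G(u) is checked by its d/du: the result must match the given G'(u).
A general antiderivative is -4*sqrt(u**4/2 + 2*u**2 + 1)/3 + sin(-u**2/2 + u + 1/2)/4 + C.
The condition gives C = -7*sqrt(2)/6 - 1 + sin(7/8)/4 - (-7*sqrt(2)/6 + sin(7/8)/4) = -1.
So G(u) = -4*sqrt(u**4/2 + 2*u**2 + 1)/3 + sin(-u**2/2 + u + 1/2)/4 - 1.
Check: d/du[-4*sqrt(u**4/2 + 2*u**2 + 1)/3 + sin(-u**2/2 + u + 1/2)/4 - 1] = (-16*sqrt(2)*u**3 - 3*u*sqrt(u**4 + 4*u**2 + 2)*cos(-u**2/2 + u + 1/2) - 32*sqrt(2)*u + 3*sqrt(u**4 + 4*u**2 + 2)*cos(-u**2/2 + u + 1/2))/(12*sqrt(u**4 + 4*u**2 + 2)), which equals G'(u).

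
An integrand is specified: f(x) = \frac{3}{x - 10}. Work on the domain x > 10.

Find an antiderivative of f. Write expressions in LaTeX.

An antiderivative is F(x) = 3 \log{\left(\frac{x}{2} - 5 \right)}.

Any candidate F(x) must reproduce f(x) exactly when differentiated.
Check: d/dx[3 \log{\left(\frac{x}{2} - 5 \right)}] = \frac{3}{x - 10} = f(x).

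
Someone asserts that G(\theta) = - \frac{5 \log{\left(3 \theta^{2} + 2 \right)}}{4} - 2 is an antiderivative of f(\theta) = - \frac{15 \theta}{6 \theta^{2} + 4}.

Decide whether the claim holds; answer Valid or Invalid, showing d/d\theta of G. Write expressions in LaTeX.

Valid - the claim checks out under differentiation.

d/d\theta[G] = - \frac{15 \theta}{6 \theta^{2} + 4}
This equals f(\theta) exactly, so the claim holds.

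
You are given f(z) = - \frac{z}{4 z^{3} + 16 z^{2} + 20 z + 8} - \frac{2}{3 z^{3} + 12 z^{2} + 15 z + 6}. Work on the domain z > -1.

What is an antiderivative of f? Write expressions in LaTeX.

The denominator factors as 12 \left(z + 1\right)^{2} \left(z + 2\right); partial fractions split f into directly integrable pieces: - \frac{1}{6 \left(z + 2\right)} + \frac{1}{6 \left(z + 1\right)} - \frac{5}{12 \left(z + 1\right)^{2}}.
Check: d/dz[\frac{2 z \log{\left(z + 1 \right)} - 2 z \log{\left(z + 2 \right)} + 2 \log{\left(z + 1 \right)} - 2 \log{\left(z + 2 \right)} + 5}{12 z + 12}] = \frac{- 3 z - 8}{12 z^{3} + 48 z^{2} + 60 z + 24}, which equals f(z).

An antiderivative is F(z) = \frac{2 z \log{\left(z + 1 \right)} - 2 z \log{\left(z + 2 \right)} + 2 \log{\left(z + 1 \right)} - 2 \log{\left(z + 2 \right)} + 5}{12 z + 12}.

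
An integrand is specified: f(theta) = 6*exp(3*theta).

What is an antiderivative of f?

An antiderivative is F(theta) = 2*exp(3*theta).

Recover f(theta) by differentiating a candidate F(theta); any mismatch rules it out.
Check: d/dtheta[2*exp(3*theta)] = 6*exp(3*theta) = f(theta).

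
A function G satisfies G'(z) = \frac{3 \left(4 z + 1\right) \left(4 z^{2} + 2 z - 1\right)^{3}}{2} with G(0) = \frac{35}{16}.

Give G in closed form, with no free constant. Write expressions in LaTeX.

G'(z) matches the chain-rule pattern g'(h)*h' with inner function h(z) = - 2 z^{2} - z + \frac{1}{2}; substituting u = h(z) collapses the integral.
A general antiderivative is 3 \left(- 2 z^{2} - z + \frac{1}{2}\right)^{4} + C.
The condition gives C = \frac{35}{16} - (\frac{3}{16}) = 2.
So G(z) = 48 z^{8} + 96 z^{7} + 24 z^{6} - 48 z^{5} - 15 z^{4} + 12 z^{3} + \frac{3 z^{2}}{2} - \frac{3 z}{2} + \frac{35}{16}.
Check: d/dz[48 z^{8} + 96 z^{7} + 24 z^{6} - 48 z^{5} - 15 z^{4} + 12 z^{3} + \frac{3 z^{2}}{2} - \frac{3 z}{2} + \frac{35}{16}] = 384 z^{7} + 672 z^{6} + 144 z^{5} - 240 z^{4} - 60 z^{3} + 36 z^{2} + 3 z - \frac{3}{2}, which equals G'(z).

G(z) = 48 z^{8} + 96 z^{7} + 24 z^{6} - 48 z^{5} - 15 z^{4} + 12 z^{3} + \frac{3 z^{2}}{2} - \frac{3 z}{2} + \frac{35}{16}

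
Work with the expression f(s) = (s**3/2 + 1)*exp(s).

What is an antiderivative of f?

An antiderivative is F(s) = (s - 1)*(s**2 - 2*s + 4)*exp(s)/2.

f has the shape u'v + uv' for u = s**3/2 - 3*s**2/2 + 3*s - 2 and v = exp(s) — it is the derivative of the product u*v.
Check: d/ds[(s - 1)*(s**2 - 2*s + 4)*exp(s)/2] = s**3*exp(s)/2 + exp(s), which equals f(s).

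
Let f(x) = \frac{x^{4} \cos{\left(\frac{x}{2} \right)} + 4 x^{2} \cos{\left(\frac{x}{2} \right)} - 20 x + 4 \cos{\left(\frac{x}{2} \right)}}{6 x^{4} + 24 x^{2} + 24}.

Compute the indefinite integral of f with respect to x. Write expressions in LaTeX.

F(x) = \frac{x^{2} \sin{\left(\frac{x}{2} \right)} + 2 \sin{\left(\frac{x}{2} \right)} + 5}{3 x^{2} + 6} + C

Check any antiderivative F(x) by computing F'(x) and comparing it with f(x).
Check: d/dx[\frac{x^{2} \sin{\left(\frac{x}{2} \right)} + 2 \sin{\left(\frac{x}{2} \right)} + 5}{3 x^{2} + 6}] = \frac{x^{4} \cos{\left(\frac{x}{2} \right)} + 4 x^{2} \cos{\left(\frac{x}{2} \right)} - 20 x + 4 \cos{\left(\frac{x}{2} \right)}}{6 x^{4} + 24 x^{2} + 24} = f(x).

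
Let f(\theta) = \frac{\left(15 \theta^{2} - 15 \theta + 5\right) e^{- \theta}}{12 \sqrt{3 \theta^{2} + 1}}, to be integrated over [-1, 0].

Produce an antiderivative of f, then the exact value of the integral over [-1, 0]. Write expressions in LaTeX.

Recognize the product-rule pattern: f = u'v + uv' with u = - \frac{5 \sqrt{3 \theta^{2} + 1}}{12}, v = e^{- \theta}, so integration by parts undoes it.
F(\theta) = - \frac{5 \sqrt{3 \theta^{2} + 1} e^{- \theta}}{12} is an antiderivative of f.
Check: d/d\theta[- \frac{5 \sqrt{3 \theta^{2} + 1} e^{- \theta}}{12}] = \frac{\left(15 \theta^{2} - 15 \theta + 5\right) e^{- \theta}}{12 \sqrt{3 \theta^{2} + 1}} = f(\theta).
F(0) = - \frac{5}{12}; F(-1) = - \frac{5 e}{6}.
Integral = F(0) - F(-1) = - \frac{5}{12} + \frac{5 e}{6}.

Antiderivative: F(\theta) = - \frac{5 \sqrt{3 \theta^{2} + 1} e^{- \theta}}{12}; value = - \frac{5}{12} + \frac{5 e}{6}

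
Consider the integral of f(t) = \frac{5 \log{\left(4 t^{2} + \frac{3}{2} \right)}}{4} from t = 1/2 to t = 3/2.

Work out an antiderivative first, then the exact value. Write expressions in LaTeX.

Antiderivative: F(t) = \frac{5 \left(2 t \log{\left(4 t^{2} + \frac{3}{2} \right)} - 4 t + \sqrt{6} \operatorname{atan}{\left(\frac{2 \sqrt{6} t}{3} \right)}\right)}{8}; value = - \frac{5}{2} - \frac{5 \sqrt{6} \operatorname{atan}{\left(\frac{\sqrt{6}}{3} \right)}}{8} - \frac{5 \log{\left(\frac{5}{2} \right)}}{8} + \frac{5 \sqrt{6} \operatorname{atan}{\left(\sqrt{6} \right)}}{8} + \frac{15 \log{\left(\frac{21}{2} \right)}}{8}

A candidate is checked by its d/dt: the result must match f(t).
F(t) = \frac{5 \left(2 t \log{\left(4 t^{2} + \frac{3}{2} \right)} - 4 t + \sqrt{6} \operatorname{atan}{\left(\frac{2 \sqrt{6} t}{3} \right)}\right)}{8} is an antiderivative of f.
Check: d/dt[\frac{5 \left(2 t \log{\left(4 t^{2} + \frac{3}{2} \right)} - 4 t + \sqrt{6} \operatorname{atan}{\left(\frac{2 \sqrt{6} t}{3} \right)}\right)}{8}] = \frac{5 \log{\left(4 t^{2} + \frac{3}{2} \right)}}{4} = f(t).
F(3/2) = - \frac{15}{4} + \frac{5 \sqrt{6} \operatorname{atan}{\left(\sqrt{6} \right)}}{8} + \frac{15 \log{\left(\frac{21}{2} \right)}}{8}; F(1/2) = - \frac{5}{4} + \frac{5 \log{\left(\frac{5}{2} \right)}}{8} + \frac{5 \sqrt{6} \operatorname{atan}{\left(\frac{\sqrt{6}}{3} \right)}}{8}.
Integral = F(3/2) - F(1/2) = - \frac{5}{2} - \frac{5 \sqrt{6} \operatorname{atan}{\left(\frac{\sqrt{6}}{3} \right)}}{8} - \frac{5 \log{\left(\frac{5}{2} \right)}}{8} + \frac{5 \sqrt{6} \operatorname{atan}{\left(\sqrt{6} \right)}}{8} + \frac{15 \log{\left(\frac{21}{2} \right)}}{8}.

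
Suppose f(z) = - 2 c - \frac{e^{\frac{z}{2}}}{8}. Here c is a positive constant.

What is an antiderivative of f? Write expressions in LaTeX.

An antiderivative is F(z) = \frac{- 8 c z - e^{\frac{z}{2}}}{4}.

Any candidate F(z) must reproduce f(z) exactly when differentiated.
Check: d/dz[\frac{- 8 c z - e^{\frac{z}{2}}}{4}] = - 2 c - \frac{e^{\frac{z}{2}}}{8} = f(z).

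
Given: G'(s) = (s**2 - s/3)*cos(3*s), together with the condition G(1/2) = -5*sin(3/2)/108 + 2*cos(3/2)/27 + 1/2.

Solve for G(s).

Recover the given G'(s) by differentiating a candidate G(s); any mismatch rules it out.
A general antiderivative is s**2*sin(3*s)/3 - s*sin(3*s)/9 + 2*s*cos(3*s)/9 - 2*sin(3*s)/27 - cos(3*s)/27 + C.
The condition gives C = -5*sin(3/2)/108 + 2*cos(3/2)/27 + 1/2 - (-5*sin(3/2)/108 + 2*cos(3/2)/27) = 1/2.
So G(s) = s**2*sin(3*s)/3 - s*sin(3*s)/9 + 2*s*cos(3*s)/9 - 2*sin(3*s)/27 - cos(3*s)/27 + 1/2.
Check: d/ds[s**2*sin(3*s)/3 - s*sin(3*s)/9 + 2*s*cos(3*s)/9 - 2*sin(3*s)/27 - cos(3*s)/27 + 1/2] = s**2*cos(3*s) - s*cos(3*s)/3, which equals G'(s).

G(s) = s**2*sin(3*s)/3 - s*sin(3*s)/9 + 2*s*cos(3*s)/9 - 2*sin(3*s)/27 - cos(3*s)/27 + 1/2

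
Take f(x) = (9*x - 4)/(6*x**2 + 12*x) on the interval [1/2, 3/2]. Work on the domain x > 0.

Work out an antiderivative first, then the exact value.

Antiderivative: F(x) = (-2*log(x) + 11*log(x + 2))/6; value = -11*log(5/2)/6 - log(2)/3 - log(3/2)/3 + 11*log(7/2)/6

The denominator factors as 6*x*(x + 2); partial fractions split f into directly integrable pieces: 11/(6*(x + 2)) - 1/(3*x).
F(x) = (-2*log(x) + 11*log(x + 2))/6 is an antiderivative of f.
Check: d/dx[(-2*log(x) + 11*log(x + 2))/6] = (9*x - 4)/(6*x**2 + 12*x) = f(x).
F(3/2) = -log(3/2)/3 + 11*log(7/2)/6; F(1/2) = log(2)/3 + 11*log(5/2)/6.
Integral = F(3/2) - F(1/2) = -11*log(5/2)/6 - log(2)/3 - log(3/2)/3 + 11*log(7/2)/6.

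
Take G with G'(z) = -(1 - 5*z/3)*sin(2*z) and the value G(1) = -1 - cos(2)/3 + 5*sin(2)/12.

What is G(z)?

Differentiate the proposed G(z) back; it has to land on the given G'(z).
A general antiderivative is -5*z*cos(2*z)/6 + 5*sin(2*z)/12 + cos(2*z)/2 + C.
The condition gives C = -1 - cos(2)/3 + 5*sin(2)/12 - (-cos(2)/3 + 5*sin(2)/12) = -1.
So G(z) = -5*z*cos(2*z)/6 + 5*sin(2*z)/12 + cos(2*z)/2 - 1.
Check: d/dz[-5*z*cos(2*z)/6 + 5*sin(2*z)/12 + cos(2*z)/2 - 1] = 5*z*sin(2*z)/3 - sin(2*z), which equals G'(z).

G(z) = -5*z*cos(2*z)/6 + 5*sin(2*z)/12 + cos(2*z)/2 - 1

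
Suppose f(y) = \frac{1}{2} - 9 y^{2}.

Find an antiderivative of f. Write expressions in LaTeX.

Any candidate F(y) must reproduce f(y) exactly when differentiated.
Check: d/dy[- 3 y^{3} + \frac{y}{2}] = \frac{1}{2} - 9 y^{2} = f(y).

An antiderivative is F(y) = - 3 y^{3} + \frac{y}{2}.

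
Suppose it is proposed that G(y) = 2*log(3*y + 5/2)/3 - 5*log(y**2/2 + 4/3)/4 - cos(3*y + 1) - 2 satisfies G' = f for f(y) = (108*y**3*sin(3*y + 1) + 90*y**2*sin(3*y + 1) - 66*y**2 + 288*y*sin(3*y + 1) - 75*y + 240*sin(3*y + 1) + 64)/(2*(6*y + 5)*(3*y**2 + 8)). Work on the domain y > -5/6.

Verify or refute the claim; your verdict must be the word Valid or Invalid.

d/dy[G] = (108*y**3*sin(3*y + 1) + 90*y**2*sin(3*y + 1) - 66*y**2 + 288*y*sin(3*y + 1) - 75*y + 240*sin(3*y + 1) + 64)/(36*y**3 + 30*y**2 + 96*y + 80)
This equals f(y) exactly, so the claim holds.

Valid - differentiating G returns exactly f.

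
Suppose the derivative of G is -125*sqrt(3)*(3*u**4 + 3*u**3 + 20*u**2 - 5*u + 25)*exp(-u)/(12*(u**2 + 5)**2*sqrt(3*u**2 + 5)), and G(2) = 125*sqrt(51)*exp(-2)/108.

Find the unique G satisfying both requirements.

G(u) = 125*sqrt(u**2 + 5/3)/(4*u**2*exp(u) + 20*exp(u))

A first test for any G(u): its u-derivative must equal the given G'(u).
A general antiderivative is 125*sqrt(u**2 + 5/3)*exp(-u)/(4*(u**2 + 5)) + C.
The condition gives C = 125*sqrt(51)*exp(-2)/108 - (125*sqrt(51)*exp(-2)/108) = 0.
So G(u) = 125*sqrt(u**2 + 5/3)/(4*u**2*exp(u) + 20*exp(u)).
Check: d/du[125*sqrt(u**2 + 5/3)/(4*u**2*exp(u) + 20*exp(u))] = (-375*u**4 - 375*u**3 - 2500*u**2 + 625*u - 3125)/(4*sqrt(3)*u**4*sqrt(3*u**2 + 5)*exp(u) + 40*sqrt(3)*u**2*sqrt(3*u**2 + 5)*exp(u) + 100*sqrt(3)*sqrt(3*u**2 + 5)*exp(u)), which equals G'(u).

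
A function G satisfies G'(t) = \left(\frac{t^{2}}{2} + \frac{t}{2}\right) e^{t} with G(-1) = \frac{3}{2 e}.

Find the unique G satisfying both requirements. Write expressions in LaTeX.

G(t) = \frac{t^{2} e^{t}}{2} - \frac{t e^{t}}{2} + \frac{e^{t}}{2}

Recognize the product-rule pattern: G'(t) = u'v + uv' with u = \frac{t^{2}}{2} - \frac{t}{2} + \frac{1}{2}, v = e^{t}, so integration by parts undoes it.
A general antiderivative is \frac{\left(t^{2} - t + 1\right) e^{t}}{2} + C.
The condition gives C = \frac{3}{2 e} - (\frac{3}{2 e}) = 0.
So G(t) = \frac{t^{2} e^{t}}{2} - \frac{t e^{t}}{2} + \frac{e^{t}}{2}.
Check: d/dt[\frac{t^{2} e^{t}}{2} - \frac{t e^{t}}{2} + \frac{e^{t}}{2}] = \frac{t^{2} e^{t}}{2} + \frac{t e^{t}}{2}, which equals G'(t).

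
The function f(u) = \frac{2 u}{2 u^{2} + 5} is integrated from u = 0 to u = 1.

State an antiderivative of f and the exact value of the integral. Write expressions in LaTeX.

Antiderivative: F(u) = \frac{\log{\left(2 u^{2} + 5 \right)}}{2}; value = - \frac{\log{\left(5 \right)}}{2} + \frac{\log{\left(7 \right)}}{2}

f matches the chain-rule pattern g'(h)*h' with inner function h(u) = 2 u^{2} + 5; substituting w = h(u) collapses the integral.
F(u) = \frac{\log{\left(2 u^{2} + 5 \right)}}{2} is an antiderivative of f.
Check: d/du[\frac{\log{\left(2 u^{2} + 5 \right)}}{2}] = \frac{2 u}{2 u^{2} + 5} = f(u).
F(1) = \frac{\log{\left(7 \right)}}{2}; F(0) = \frac{\log{\left(5 \right)}}{2}.
Integral = F(1) - F(0) = - \frac{\log{\left(5 \right)}}{2} + \frac{\log{\left(7 \right)}}{2}.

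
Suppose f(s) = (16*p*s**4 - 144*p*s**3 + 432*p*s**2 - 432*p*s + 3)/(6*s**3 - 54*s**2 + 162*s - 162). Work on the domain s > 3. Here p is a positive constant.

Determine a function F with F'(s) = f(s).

An antiderivative F(s) passes only if d/ds[F] lands on f(s) exactly.
Check: d/ds[(16*p*s**4 - 96*p*s**3 + 144*p*s**2 - 3)/(12*(s - 3)**2)] = (16*p*s**4 - 144*p*s**3 + 432*p*s**2 - 432*p*s + 3)/(6*s**3 - 54*s**2 + 162*s - 162) = f(s).

An antiderivative is F(s) = (16*p*s**4 - 96*p*s**3 + 144*p*s**2 - 3)/(12*(s - 3)**2).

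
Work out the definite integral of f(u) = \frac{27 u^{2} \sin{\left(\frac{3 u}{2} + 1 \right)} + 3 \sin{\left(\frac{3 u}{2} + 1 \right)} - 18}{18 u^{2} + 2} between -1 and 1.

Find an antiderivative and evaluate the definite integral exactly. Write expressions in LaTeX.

An antiderivative F(u) passes only if d/du[F] lands on f(u) exactly.
F(u) = - \cos{\left(\frac{3 u}{2} + 1 \right)} - 3 \operatorname{atan}{\left(3 u \right)} is an antiderivative of f.
Check: d/du[- \cos{\left(\frac{3 u}{2} + 1 \right)} - 3 \operatorname{atan}{\left(3 u \right)}] = \frac{27 u^{2} \sin{\left(\frac{3 u}{2} + 1 \right)} + 3 \sin{\left(\frac{3 u}{2} + 1 \right)} - 18}{18 u^{2} + 2} = f(u).
F(1) = - 3 \operatorname{atan}{\left(3 \right)} - \cos{\left(\frac{5}{2} \right)}; F(-1) = - \cos{\left(\frac{1}{2} \right)} + 3 \operatorname{atan}{\left(3 \right)}.
Integral = F(1) - F(-1) = - 6 \operatorname{atan}{\left(3 \right)} - \cos{\left(\frac{5}{2} \right)} + \cos{\left(\frac{1}{2} \right)}.

Antiderivative: F(u) = - \cos{\left(\frac{3 u}{2} + 1 \right)} - 3 \operatorname{atan}{\left(3 u \right)}; value = - 6 \operatorname{atan}{\left(3 \right)} - \cos{\left(\frac{5}{2} \right)} + \cos{\left(\frac{1}{2} \right)}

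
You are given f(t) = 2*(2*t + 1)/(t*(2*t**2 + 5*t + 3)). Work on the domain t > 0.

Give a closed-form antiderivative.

An antiderivative is F(t) = 2*(log(t) + 3*log(t + 1) - 4*log(t + 3/2))/3.

Factor the denominator (t*(t + 1)*(2*t + 3)) and decompose: f = -16/(3*(2*t + 3)) + 2/(t + 1) + 2/(3*t); each piece integrates to a log, atan, or power term.
Check: d/dt[2*(log(t) + 3*log(t + 1) - 4*log(t + 3/2))/3] = (4*t + 2)/(2*t**3 + 5*t**2 + 3*t), which equals f(t).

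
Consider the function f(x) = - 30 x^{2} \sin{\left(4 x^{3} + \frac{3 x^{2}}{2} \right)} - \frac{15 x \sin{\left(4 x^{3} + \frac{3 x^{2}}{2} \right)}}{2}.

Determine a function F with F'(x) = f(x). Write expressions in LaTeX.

An antiderivative is F(x) = \frac{5 \cos{\left(4 x^{3} + \frac{3 x^{2}}{2} \right)}}{2}.

The substitution u = 4 x^{3} + \frac{3 x^{2}}{2} works: f is exactly (dF/du)*(du/dx) for that inner function.
Check: d/dx[\frac{5 \cos{\left(4 x^{3} + \frac{3 x^{2}}{2} \right)}}{2}] = - 30 x^{2} \sin{\left(4 x^{3} + \frac{3 x^{2}}{2} \right)} - \frac{15 x \sin{\left(4 x^{3} + \frac{3 x^{2}}{2} \right)}}{2} = f(x).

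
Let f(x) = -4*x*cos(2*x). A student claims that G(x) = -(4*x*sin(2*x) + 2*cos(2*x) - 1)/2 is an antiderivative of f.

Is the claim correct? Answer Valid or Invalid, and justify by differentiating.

Valid. The derivative of G reproduces f.

d/dx[G] = -4*x*cos(2*x)
This equals f(x) exactly, so the claim holds.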